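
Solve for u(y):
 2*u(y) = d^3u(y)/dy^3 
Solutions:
 u(y) = C3*exp(2^(1/3)*y) + (C1*sin(2^(1/3)*sqrt(3)*y/2) + C2*cos(2^(1/3)*sqrt(3)*y/2))*exp(-2^(1/3)*y/2)


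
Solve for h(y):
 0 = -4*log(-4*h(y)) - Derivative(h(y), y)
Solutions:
 Integral(1/(log(-_y) + 2*log(2)), (_y, h(y)))/4 = C1 - y


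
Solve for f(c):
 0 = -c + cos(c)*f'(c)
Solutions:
 f(c) = C1 + Integral(c/cos(c), c)


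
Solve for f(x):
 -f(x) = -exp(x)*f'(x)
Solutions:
 f(x) = C1*exp(-exp(-x))


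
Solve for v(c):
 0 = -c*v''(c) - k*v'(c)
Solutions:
 v(c) = C1 + c^(1 - re(k))*(C2*sin(log(c)*Abs(im(k))) + C3*cos(log(c)*im(k)))


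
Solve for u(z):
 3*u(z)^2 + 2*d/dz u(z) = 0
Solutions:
 u(z) = 2/(C1 + 3*z)


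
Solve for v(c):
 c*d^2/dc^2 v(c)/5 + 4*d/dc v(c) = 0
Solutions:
 v(c) = C1 + C2/c^19


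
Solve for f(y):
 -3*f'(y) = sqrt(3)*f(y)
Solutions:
 f(y) = C1*exp(-sqrt(3)*y/3)


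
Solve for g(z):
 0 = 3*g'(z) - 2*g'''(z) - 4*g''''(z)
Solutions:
 g(z) = C1 + C2*exp(-z*((9*sqrt(79) + 80)^(-1/3) + 2 + (9*sqrt(79) + 80)^(1/3))/12)*sin(sqrt(3)*z*(-(9*sqrt(79) + 80)^(1/3) + (9*sqrt(79) + 80)^(-1/3))/12) + C3*exp(-z*((9*sqrt(79) + 80)^(-1/3) + 2 + (9*sqrt(79) + 80)^(1/3))/12)*cos(sqrt(3)*z*(-(9*sqrt(79) + 80)^(1/3) + (9*sqrt(79) + 80)^(-1/3))/12) + C4*exp(z*(-1 + (9*sqrt(79) + 80)^(-1/3) + (9*sqrt(79) + 80)^(1/3))/6)


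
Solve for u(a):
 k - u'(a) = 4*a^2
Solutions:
 u(a) = C1 - 4*a^3/3 + a*k


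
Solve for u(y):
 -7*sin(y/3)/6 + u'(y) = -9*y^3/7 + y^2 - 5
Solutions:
 u(y) = C1 - 9*y^4/28 + y^3/3 - 5*y - 7*cos(y/3)/2


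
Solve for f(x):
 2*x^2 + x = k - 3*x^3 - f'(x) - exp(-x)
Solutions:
 f(x) = C1 + k*x - 3*x^4/4 - 2*x^3/3 - x^2/2 + exp(-x)


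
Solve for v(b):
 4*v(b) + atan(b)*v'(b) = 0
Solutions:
 v(b) = C1*exp(-4*Integral(1/atan(b), b))


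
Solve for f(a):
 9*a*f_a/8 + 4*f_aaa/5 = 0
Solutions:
 f(a) = C1 + Integral(C2*airyai(-90^(1/3)*a/4) + C3*airybi(-90^(1/3)*a/4), a)


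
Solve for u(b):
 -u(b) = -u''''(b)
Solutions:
 u(b) = C1*exp(-b) + C2*exp(b) + C3*sin(b) + C4*cos(b)


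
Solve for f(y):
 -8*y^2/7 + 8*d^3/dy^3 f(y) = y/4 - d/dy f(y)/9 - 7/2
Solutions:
 f(y) = C1 + C2*sin(sqrt(2)*y/12) + C3*cos(sqrt(2)*y/12) + 24*y^3/7 + 9*y^2/8 - 21177*y/14


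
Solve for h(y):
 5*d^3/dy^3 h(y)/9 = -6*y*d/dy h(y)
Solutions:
 h(y) = C1 + Integral(C2*airyai(-3*2^(1/3)*5^(2/3)*y/5) + C3*airybi(-3*2^(1/3)*5^(2/3)*y/5), y)


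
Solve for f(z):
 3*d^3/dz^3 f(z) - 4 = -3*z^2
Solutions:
 f(z) = C1 + C2*z + C3*z^2 - z^5/60 + 2*z^3/9


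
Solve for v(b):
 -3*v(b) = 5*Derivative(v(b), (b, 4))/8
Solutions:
 v(b) = (C1*sin(5^(3/4)*6^(1/4)*b/5) + C2*cos(5^(3/4)*6^(1/4)*b/5))*exp(-5^(3/4)*6^(1/4)*b/5) + (C3*sin(5^(3/4)*6^(1/4)*b/5) + C4*cos(5^(3/4)*6^(1/4)*b/5))*exp(5^(3/4)*6^(1/4)*b/5)


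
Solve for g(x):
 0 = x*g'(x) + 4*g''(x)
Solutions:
 g(x) = C1 + C2*erf(sqrt(2)*x/4)


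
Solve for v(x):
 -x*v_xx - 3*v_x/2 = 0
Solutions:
 v(x) = C1 + C2/sqrt(x)


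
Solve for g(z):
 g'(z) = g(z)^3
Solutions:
 g(z) = -sqrt(2)*sqrt(-1/(C1 + z))/2
 g(z) = sqrt(2)*sqrt(-1/(C1 + z))/2


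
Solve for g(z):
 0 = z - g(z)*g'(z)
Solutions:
 g(z) = -sqrt(C1 + z^2)
 g(z) = sqrt(C1 + z^2)


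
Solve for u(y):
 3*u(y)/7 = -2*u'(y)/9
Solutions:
 u(y) = C1*exp(-27*y/14)


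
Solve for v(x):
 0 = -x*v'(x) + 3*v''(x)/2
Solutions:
 v(x) = C1 + C2*erfi(sqrt(3)*x/3)


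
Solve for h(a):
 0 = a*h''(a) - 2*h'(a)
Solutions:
 h(a) = C1 + C2*a^3


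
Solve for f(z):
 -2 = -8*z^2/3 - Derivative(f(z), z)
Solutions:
 f(z) = C1 - 8*z^3/9 + 2*z


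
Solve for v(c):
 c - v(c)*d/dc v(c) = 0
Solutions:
 v(c) = -sqrt(C1 + c^2)
 v(c) = sqrt(C1 + c^2)


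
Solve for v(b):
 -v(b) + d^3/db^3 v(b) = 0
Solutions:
 v(b) = C3*exp(b) + (C1*sin(sqrt(3)*b/2) + C2*cos(sqrt(3)*b/2))*exp(-b/2)


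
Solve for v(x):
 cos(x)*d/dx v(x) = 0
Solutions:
 v(x) = C1


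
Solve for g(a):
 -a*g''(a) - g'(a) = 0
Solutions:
 g(a) = C1 + C2*log(a)


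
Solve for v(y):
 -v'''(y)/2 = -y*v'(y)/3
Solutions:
 v(y) = C1 + Integral(C2*airyai(2^(1/3)*3^(2/3)*y/3) + C3*airybi(2^(1/3)*3^(2/3)*y/3), y)


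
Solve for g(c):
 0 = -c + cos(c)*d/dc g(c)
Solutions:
 g(c) = C1 + Integral(c/cos(c), c)


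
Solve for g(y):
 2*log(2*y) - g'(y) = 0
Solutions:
 g(y) = C1 + 2*y*log(y) - 2*y + y*log(4)


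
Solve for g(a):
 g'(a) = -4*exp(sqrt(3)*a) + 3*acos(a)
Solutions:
 g(a) = C1 + 3*a*acos(a) - 3*sqrt(1 - a^2) - 4*sqrt(3)*exp(sqrt(3)*a)/3


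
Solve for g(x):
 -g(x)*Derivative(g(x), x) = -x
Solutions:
 g(x) = -sqrt(C1 + x^2)
 g(x) = sqrt(C1 + x^2)


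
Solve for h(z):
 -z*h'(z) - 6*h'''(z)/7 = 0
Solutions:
 h(z) = C1 + Integral(C2*airyai(-6^(2/3)*7^(1/3)*z/6) + C3*airybi(-6^(2/3)*7^(1/3)*z/6), z)


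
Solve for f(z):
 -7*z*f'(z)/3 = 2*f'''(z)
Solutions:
 f(z) = C1 + Integral(C2*airyai(-6^(2/3)*7^(1/3)*z/6) + C3*airybi(-6^(2/3)*7^(1/3)*z/6), z)


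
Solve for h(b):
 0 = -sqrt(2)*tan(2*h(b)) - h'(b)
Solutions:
 h(b) = -asin(C1*exp(-2*sqrt(2)*b))/2 + pi/2
 h(b) = asin(C1*exp(-2*sqrt(2)*b))/2


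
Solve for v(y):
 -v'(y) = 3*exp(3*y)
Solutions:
 v(y) = C1 - exp(3*y)


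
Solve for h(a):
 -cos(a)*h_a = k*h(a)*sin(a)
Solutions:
 h(a) = C1*exp(k*log(cos(a)))


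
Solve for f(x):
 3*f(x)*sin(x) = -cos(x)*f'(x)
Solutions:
 f(x) = C1*cos(x)^3


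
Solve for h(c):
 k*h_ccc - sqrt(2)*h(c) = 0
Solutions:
 h(c) = C1*exp(2^(1/6)*c*(1/k)^(1/3)) + C2*exp(2^(1/6)*c*(-1 + sqrt(3)*I)*(1/k)^(1/3)/2) + C3*exp(-2^(1/6)*c*(1 + sqrt(3)*I)*(1/k)^(1/3)/2)


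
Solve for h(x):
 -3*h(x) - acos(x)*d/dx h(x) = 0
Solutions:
 h(x) = C1*exp(-3*Integral(1/acos(x), x))


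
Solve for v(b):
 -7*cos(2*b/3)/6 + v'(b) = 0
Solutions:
 v(b) = C1 + 7*sin(2*b/3)/4


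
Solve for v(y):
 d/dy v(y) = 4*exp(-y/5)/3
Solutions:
 v(y) = C1 - 20*exp(-y/5)/3


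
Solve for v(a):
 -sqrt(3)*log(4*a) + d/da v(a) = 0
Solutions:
 v(a) = C1 + sqrt(3)*a*log(a) - sqrt(3)*a + 2*sqrt(3)*a*log(2)


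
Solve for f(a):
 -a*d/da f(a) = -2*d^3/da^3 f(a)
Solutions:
 f(a) = C1 + Integral(C2*airyai(2^(2/3)*a/2) + C3*airybi(2^(2/3)*a/2), a)


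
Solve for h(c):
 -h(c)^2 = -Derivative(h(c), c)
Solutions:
 h(c) = -1/(C1 + c)


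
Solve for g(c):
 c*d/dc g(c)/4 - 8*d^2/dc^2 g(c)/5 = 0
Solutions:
 g(c) = C1 + C2*erfi(sqrt(5)*c/8)


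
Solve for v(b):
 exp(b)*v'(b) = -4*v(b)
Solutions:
 v(b) = C1*exp(4*exp(-b))


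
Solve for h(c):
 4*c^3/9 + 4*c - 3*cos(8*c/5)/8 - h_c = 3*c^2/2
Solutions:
 h(c) = C1 + c^4/9 - c^3/2 + 2*c^2 - 15*sin(8*c/5)/64


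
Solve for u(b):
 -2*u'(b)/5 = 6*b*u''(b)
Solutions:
 u(b) = C1 + C2*b^(14/15)


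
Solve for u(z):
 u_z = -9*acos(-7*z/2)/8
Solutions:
 u(z) = C1 - 9*z*acos(-7*z/2)/8 - 9*sqrt(4 - 49*z^2)/56


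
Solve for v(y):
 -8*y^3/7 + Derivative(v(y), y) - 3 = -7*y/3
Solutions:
 v(y) = C1 + 2*y^4/7 - 7*y^2/6 + 3*y


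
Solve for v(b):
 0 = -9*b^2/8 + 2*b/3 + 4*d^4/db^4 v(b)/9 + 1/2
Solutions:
 v(b) = C1 + C2*b + C3*b^2 + C4*b^3 + 9*b^6/1280 - b^5/80 - 3*b^4/64


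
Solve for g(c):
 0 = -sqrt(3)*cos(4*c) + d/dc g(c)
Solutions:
 g(c) = C1 + sqrt(3)*sin(4*c)/4


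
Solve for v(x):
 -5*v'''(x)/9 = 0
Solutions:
 v(x) = C1 + C2*x + C3*x^2


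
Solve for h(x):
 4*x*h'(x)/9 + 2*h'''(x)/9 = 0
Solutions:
 h(x) = C1 + Integral(C2*airyai(-2^(1/3)*x) + C3*airybi(-2^(1/3)*x), x)


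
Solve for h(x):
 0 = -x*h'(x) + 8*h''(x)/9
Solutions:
 h(x) = C1 + C2*erfi(3*x/4)


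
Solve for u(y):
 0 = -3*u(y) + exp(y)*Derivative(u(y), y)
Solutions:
 u(y) = C1*exp(-3*exp(-y))


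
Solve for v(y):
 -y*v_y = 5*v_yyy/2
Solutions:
 v(y) = C1 + Integral(C2*airyai(-2^(1/3)*5^(2/3)*y/5) + C3*airybi(-2^(1/3)*5^(2/3)*y/5), y)


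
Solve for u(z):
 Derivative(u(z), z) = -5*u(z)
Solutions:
 u(z) = C1*exp(-5*z)


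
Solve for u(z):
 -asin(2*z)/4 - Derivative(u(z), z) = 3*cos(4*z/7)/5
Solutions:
 u(z) = C1 - z*asin(2*z)/4 - sqrt(1 - 4*z^2)/8 - 21*sin(4*z/7)/20


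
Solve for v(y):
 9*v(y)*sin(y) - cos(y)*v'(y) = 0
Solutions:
 v(y) = C1/cos(y)^9


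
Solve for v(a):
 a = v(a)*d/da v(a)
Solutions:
 v(a) = -sqrt(C1 + a^2)
 v(a) = sqrt(C1 + a^2)


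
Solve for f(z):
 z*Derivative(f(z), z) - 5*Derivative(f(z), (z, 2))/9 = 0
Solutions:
 f(z) = C1 + C2*erfi(3*sqrt(10)*z/10)


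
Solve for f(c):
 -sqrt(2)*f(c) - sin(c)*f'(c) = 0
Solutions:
 f(c) = C1*(cos(c) + 1)^(sqrt(2)/2)/(cos(c) - 1)^(sqrt(2)/2)


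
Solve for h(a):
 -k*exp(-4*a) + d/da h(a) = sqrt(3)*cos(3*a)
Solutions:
 h(a) = C1 - k*exp(-4*a)/4 + sqrt(3)*sin(3*a)/3


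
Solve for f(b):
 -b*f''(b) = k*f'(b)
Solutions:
 f(b) = C1 + b^(1 - re(k))*(C2*sin(log(b)*Abs(im(k))) + C3*cos(log(b)*im(k)))


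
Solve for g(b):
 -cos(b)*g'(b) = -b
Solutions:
 g(b) = C1 + Integral(b/cos(b), b)


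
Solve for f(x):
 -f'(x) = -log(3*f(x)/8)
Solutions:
 Integral(1/(-log(_y) - log(3) + 3*log(2)), (_y, f(x))) = C1 - x


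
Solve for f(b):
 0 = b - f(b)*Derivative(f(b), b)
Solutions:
 f(b) = -sqrt(C1 + b^2)
 f(b) = sqrt(C1 + b^2)


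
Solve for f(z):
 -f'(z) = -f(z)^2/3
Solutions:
 f(z) = -3/(C1 + z)


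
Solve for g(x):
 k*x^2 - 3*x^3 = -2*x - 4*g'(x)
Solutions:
 g(x) = C1 - k*x^3/12 + 3*x^4/16 - x^2/4


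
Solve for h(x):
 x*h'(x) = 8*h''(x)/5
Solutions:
 h(x) = C1 + C2*erfi(sqrt(5)*x/4)


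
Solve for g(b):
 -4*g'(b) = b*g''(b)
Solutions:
 g(b) = C1 + C2/b^3


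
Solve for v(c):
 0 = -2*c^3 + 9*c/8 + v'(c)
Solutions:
 v(c) = C1 + c^4/2 - 9*c^2/16


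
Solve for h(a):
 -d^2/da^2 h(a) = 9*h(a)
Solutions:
 h(a) = C1*sin(3*a) + C2*cos(3*a)


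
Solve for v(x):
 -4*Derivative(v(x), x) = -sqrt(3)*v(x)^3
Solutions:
 v(x) = -sqrt(2)*sqrt(-1/(C1 + sqrt(3)*x))
 v(x) = sqrt(2)*sqrt(-1/(C1 + sqrt(3)*x))


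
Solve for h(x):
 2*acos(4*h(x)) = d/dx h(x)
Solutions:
 Integral(1/acos(4*_y), (_y, h(x))) = C1 + 2*x


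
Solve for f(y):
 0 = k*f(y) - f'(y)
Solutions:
 f(y) = C1*exp(k*y)


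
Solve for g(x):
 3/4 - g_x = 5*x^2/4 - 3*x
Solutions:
 g(x) = C1 - 5*x^3/12 + 3*x^2/2 + 3*x/4


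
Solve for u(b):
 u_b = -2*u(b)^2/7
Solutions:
 u(b) = 7/(C1 + 2*b)


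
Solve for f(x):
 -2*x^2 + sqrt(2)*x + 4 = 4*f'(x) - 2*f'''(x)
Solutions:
 f(x) = C1 + C2*exp(-sqrt(2)*x) + C3*exp(sqrt(2)*x) - x^3/6 + sqrt(2)*x^2/8 + x/2


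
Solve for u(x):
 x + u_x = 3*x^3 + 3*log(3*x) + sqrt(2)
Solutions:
 u(x) = C1 + 3*x^4/4 - x^2/2 + 3*x*log(x) - 3*x + sqrt(2)*x + x*log(27)


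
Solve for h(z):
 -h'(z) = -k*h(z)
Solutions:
 h(z) = C1*exp(k*z)


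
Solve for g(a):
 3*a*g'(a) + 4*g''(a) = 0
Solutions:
 g(a) = C1 + C2*erf(sqrt(6)*a/4)


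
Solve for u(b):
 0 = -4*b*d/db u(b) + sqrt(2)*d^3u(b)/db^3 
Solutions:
 u(b) = C1 + Integral(C2*airyai(sqrt(2)*b) + C3*airybi(sqrt(2)*b), b)


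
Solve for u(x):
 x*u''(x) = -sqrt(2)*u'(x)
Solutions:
 u(x) = C1 + C2*x^(1 - sqrt(2))


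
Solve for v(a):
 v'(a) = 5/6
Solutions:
 v(a) = C1 + 5*a/6


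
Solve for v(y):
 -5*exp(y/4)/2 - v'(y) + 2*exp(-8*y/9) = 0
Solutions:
 v(y) = C1 - 10*exp(y/4) - 9*exp(-8*y/9)/4


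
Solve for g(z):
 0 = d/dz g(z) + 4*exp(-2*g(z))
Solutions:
 g(z) = log(-sqrt(C1 - 8*z))
 g(z) = log(C1 - 8*z)/2


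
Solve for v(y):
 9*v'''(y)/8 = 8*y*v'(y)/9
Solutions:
 v(y) = C1 + Integral(C2*airyai(4*3^(2/3)*y/9) + C3*airybi(4*3^(2/3)*y/9), y)


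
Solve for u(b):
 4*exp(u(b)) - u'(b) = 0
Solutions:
 u(b) = log(-1/(C1 + 4*b))


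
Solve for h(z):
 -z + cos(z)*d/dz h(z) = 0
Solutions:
 h(z) = C1 + Integral(z/cos(z), z)


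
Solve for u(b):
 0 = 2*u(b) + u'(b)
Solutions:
 u(b) = C1*exp(-2*b)


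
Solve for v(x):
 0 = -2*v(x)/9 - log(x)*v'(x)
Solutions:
 v(x) = C1*exp(-2*li(x)/9)


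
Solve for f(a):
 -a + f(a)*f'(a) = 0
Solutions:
 f(a) = -sqrt(C1 + a^2)
 f(a) = sqrt(C1 + a^2)


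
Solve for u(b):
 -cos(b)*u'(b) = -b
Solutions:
 u(b) = C1 + Integral(b/cos(b), b)


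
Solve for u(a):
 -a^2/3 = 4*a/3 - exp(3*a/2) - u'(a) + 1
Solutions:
 u(a) = C1 + a^3/9 + 2*a^2/3 + a - 2*exp(3*a/2)/3


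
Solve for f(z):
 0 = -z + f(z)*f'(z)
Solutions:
 f(z) = -sqrt(C1 + z^2)
 f(z) = sqrt(C1 + z^2)


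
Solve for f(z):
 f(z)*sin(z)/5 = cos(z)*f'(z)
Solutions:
 f(z) = C1/cos(z)^(1/5)


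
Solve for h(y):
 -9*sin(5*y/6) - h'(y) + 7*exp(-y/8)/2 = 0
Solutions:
 h(y) = C1 + 54*cos(5*y/6)/5 - 28*exp(-y/8)


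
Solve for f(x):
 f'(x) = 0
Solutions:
 f(x) = C1


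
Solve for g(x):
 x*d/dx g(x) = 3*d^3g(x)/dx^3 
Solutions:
 g(x) = C1 + Integral(C2*airyai(3^(2/3)*x/3) + C3*airybi(3^(2/3)*x/3), x)


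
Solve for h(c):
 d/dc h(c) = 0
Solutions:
 h(c) = C1


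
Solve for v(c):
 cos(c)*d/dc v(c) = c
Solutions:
 v(c) = C1 + Integral(c/cos(c), c)


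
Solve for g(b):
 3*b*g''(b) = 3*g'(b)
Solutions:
 g(b) = C1 + C2*b^2


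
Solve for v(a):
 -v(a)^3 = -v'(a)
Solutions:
 v(a) = -sqrt(2)*sqrt(-1/(C1 + a))/2
 v(a) = sqrt(2)*sqrt(-1/(C1 + a))/2


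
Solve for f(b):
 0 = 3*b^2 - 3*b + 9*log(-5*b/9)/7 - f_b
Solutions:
 f(b) = C1 + b^3 - 3*b^2/2 + 9*b*log(-b)/7 + 9*b*(-2*log(3) - 1 + log(5))/7


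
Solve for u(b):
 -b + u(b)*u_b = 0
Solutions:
 u(b) = -sqrt(C1 + b^2)
 u(b) = sqrt(C1 + b^2)


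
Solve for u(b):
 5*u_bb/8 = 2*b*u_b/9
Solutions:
 u(b) = C1 + C2*erfi(2*sqrt(10)*b/15)


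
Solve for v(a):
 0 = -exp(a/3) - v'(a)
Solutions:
 v(a) = C1 - 3*exp(a/3)


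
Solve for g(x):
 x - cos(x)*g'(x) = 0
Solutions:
 g(x) = C1 + Integral(x/cos(x), x)


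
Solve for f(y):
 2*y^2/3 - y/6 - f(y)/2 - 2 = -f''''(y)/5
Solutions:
 f(y) = C1*exp(-2^(3/4)*5^(1/4)*y/2) + C2*exp(2^(3/4)*5^(1/4)*y/2) + C3*sin(2^(3/4)*5^(1/4)*y/2) + C4*cos(2^(3/4)*5^(1/4)*y/2) + 4*y^2/3 - y/3 - 4


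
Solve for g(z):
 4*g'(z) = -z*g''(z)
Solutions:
 g(z) = C1 + C2/z^3


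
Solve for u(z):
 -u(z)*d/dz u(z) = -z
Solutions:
 u(z) = -sqrt(C1 + z^2)
 u(z) = sqrt(C1 + z^2)


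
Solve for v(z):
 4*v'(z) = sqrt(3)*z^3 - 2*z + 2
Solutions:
 v(z) = C1 + sqrt(3)*z^4/16 - z^2/4 + z/2


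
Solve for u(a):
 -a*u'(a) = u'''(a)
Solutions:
 u(a) = C1 + Integral(C2*airyai(-a) + C3*airybi(-a), a)


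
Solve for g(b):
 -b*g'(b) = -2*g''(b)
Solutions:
 g(b) = C1 + C2*erfi(b/2)


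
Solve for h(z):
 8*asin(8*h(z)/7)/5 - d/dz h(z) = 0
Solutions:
 Integral(1/asin(8*_y/7), (_y, h(z))) = C1 + 8*z/5


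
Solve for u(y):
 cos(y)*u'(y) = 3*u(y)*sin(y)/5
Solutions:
 u(y) = C1/cos(y)^(3/5)


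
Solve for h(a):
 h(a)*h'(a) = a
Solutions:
 h(a) = -sqrt(C1 + a^2)
 h(a) = sqrt(C1 + a^2)


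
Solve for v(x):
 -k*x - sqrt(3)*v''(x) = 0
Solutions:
 v(x) = C1 + C2*x - sqrt(3)*k*x^3/18


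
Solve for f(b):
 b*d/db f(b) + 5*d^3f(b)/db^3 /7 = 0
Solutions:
 f(b) = C1 + Integral(C2*airyai(-5^(2/3)*7^(1/3)*b/5) + C3*airybi(-5^(2/3)*7^(1/3)*b/5), b)


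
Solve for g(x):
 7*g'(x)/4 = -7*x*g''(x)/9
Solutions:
 g(x) = C1 + C2/x^(5/4)


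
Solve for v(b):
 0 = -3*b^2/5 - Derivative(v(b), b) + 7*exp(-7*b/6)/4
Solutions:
 v(b) = C1 - b^3/5 - 3*exp(-7*b/6)/2


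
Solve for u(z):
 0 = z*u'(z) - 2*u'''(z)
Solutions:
 u(z) = C1 + Integral(C2*airyai(2^(2/3)*z/2) + C3*airybi(2^(2/3)*z/2), z)


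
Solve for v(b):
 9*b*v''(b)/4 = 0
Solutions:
 v(b) = C1 + C2*b


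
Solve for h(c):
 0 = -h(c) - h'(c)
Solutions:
 h(c) = C1*exp(-c)


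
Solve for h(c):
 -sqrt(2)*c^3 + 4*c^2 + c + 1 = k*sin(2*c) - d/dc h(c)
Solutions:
 h(c) = C1 + sqrt(2)*c^4/4 - 4*c^3/3 - c^2/2 - c - k*cos(2*c)/2


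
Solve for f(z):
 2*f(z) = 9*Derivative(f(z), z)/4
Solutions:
 f(z) = C1*exp(8*z/9)


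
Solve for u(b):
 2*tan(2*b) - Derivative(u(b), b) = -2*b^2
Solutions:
 u(b) = C1 + 2*b^3/3 - log(cos(2*b))


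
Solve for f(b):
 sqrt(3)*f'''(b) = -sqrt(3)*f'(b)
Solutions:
 f(b) = C1 + C2*sin(b) + C3*cos(b)


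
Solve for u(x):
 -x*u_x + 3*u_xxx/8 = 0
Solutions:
 u(x) = C1 + Integral(C2*airyai(2*3^(2/3)*x/3) + C3*airybi(2*3^(2/3)*x/3), x)


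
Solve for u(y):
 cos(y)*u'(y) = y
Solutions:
 u(y) = C1 + Integral(y/cos(y), y)


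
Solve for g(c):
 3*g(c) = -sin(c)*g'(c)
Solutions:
 g(c) = C1*(cos(c) + 1)^(3/2)/(cos(c) - 1)^(3/2)


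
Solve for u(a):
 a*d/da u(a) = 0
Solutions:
 u(a) = C1


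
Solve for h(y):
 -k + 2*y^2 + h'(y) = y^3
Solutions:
 h(y) = C1 + k*y + y^4/4 - 2*y^3/3


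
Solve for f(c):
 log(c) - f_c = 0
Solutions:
 f(c) = C1 + c*log(c) - c


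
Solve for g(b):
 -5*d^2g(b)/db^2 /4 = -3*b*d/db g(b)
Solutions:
 g(b) = C1 + C2*erfi(sqrt(30)*b/5)


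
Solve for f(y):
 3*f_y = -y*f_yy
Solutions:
 f(y) = C1 + C2/y^2


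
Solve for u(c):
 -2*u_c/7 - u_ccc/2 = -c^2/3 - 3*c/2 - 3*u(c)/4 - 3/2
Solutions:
 u(c) = C1*exp(42^(1/3)*c*(-(1323 + sqrt(1771833))^(1/3) + 8*42^(1/3)/(1323 + sqrt(1771833))^(1/3))/84)*sin(14^(1/3)*3^(1/6)*c*(24*14^(1/3)/(1323 + sqrt(1771833))^(1/3) + 3^(2/3)*(1323 + sqrt(1771833))^(1/3))/84) + C2*exp(42^(1/3)*c*(-(1323 + sqrt(1771833))^(1/3) + 8*42^(1/3)/(1323 + sqrt(1771833))^(1/3))/84)*cos(14^(1/3)*3^(1/6)*c*(24*14^(1/3)/(1323 + sqrt(1771833))^(1/3) + 3^(2/3)*(1323 + sqrt(1771833))^(1/3))/84) + C3*exp(-42^(1/3)*c*(-(1323 + sqrt(1771833))^(1/3) + 8*42^(1/3)/(1323 + sqrt(1771833))^(1/3))/42) - 4*c^2/9 - 442*c/189 - 11474/3969


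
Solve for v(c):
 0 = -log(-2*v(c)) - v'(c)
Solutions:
 Integral(1/(log(-_y) + log(2)), (_y, v(c))) = C1 - c


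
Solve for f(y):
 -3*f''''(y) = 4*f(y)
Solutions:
 f(y) = (C1*sin(3^(3/4)*y/3) + C2*cos(3^(3/4)*y/3))*exp(-3^(3/4)*y/3) + (C3*sin(3^(3/4)*y/3) + C4*cos(3^(3/4)*y/3))*exp(3^(3/4)*y/3)


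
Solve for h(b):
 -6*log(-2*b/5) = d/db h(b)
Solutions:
 h(b) = C1 - 6*b*log(-b) + 6*b*(-log(2) + 1 + log(5))


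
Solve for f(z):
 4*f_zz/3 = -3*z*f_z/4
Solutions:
 f(z) = C1 + C2*erf(3*sqrt(2)*z/8)


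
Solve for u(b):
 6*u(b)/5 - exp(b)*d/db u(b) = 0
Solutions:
 u(b) = C1*exp(-6*exp(-b)/5)


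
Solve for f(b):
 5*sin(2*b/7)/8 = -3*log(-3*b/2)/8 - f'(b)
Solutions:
 f(b) = C1 - 3*b*log(-b)/8 - 3*b*log(3)/8 + 3*b*log(2)/8 + 3*b/8 + 35*cos(2*b/7)/16


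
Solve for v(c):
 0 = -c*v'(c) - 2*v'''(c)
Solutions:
 v(c) = C1 + Integral(C2*airyai(-2^(2/3)*c/2) + C3*airybi(-2^(2/3)*c/2), c)


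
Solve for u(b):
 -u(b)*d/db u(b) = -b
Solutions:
 u(b) = -sqrt(C1 + b^2)
 u(b) = sqrt(C1 + b^2)


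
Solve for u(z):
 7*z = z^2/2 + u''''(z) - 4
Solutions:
 u(z) = C1 + C2*z + C3*z^2 + C4*z^3 - z^6/720 + 7*z^5/120 + z^4/6


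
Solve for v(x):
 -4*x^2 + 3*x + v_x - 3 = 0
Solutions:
 v(x) = C1 + 4*x^3/3 - 3*x^2/2 + 3*x


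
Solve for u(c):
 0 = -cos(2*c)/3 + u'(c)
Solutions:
 u(c) = C1 + sin(2*c)/6


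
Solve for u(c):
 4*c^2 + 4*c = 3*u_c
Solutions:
 u(c) = C1 + 4*c^3/9 + 2*c^2/3


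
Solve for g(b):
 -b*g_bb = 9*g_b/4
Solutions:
 g(b) = C1 + C2/b^(5/4)


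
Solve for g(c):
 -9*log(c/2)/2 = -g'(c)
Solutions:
 g(c) = C1 + 9*c*log(c)/2 - 9*c/2 - 9*c*log(2)/2


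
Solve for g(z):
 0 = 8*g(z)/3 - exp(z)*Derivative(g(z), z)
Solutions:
 g(z) = C1*exp(-8*exp(-z)/3)


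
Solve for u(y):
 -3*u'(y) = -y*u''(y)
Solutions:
 u(y) = C1 + C2*y^4


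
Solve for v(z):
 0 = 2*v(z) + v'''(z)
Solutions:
 v(z) = C3*exp(-2^(1/3)*z) + (C1*sin(2^(1/3)*sqrt(3)*z/2) + C2*cos(2^(1/3)*sqrt(3)*z/2))*exp(2^(1/3)*z/2)


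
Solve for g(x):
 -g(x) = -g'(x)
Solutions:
 g(x) = C1*exp(x)


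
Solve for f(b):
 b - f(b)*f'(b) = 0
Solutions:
 f(b) = -sqrt(C1 + b^2)
 f(b) = sqrt(C1 + b^2)


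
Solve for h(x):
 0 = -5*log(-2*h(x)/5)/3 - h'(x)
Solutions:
 3*Integral(1/(log(-_y) - log(5) + log(2)), (_y, h(x)))/5 = C1 - x


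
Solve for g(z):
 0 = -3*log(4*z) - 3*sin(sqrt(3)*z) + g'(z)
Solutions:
 g(z) = C1 + 3*z*log(z) - 3*z + 6*z*log(2) - sqrt(3)*cos(sqrt(3)*z)


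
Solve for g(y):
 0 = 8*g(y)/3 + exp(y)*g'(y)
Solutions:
 g(y) = C1*exp(8*exp(-y)/3)


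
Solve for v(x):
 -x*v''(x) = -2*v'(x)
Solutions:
 v(x) = C1 + C2*x^3


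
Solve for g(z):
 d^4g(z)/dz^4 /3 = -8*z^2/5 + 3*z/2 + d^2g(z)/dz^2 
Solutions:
 g(z) = C1 + C2*z + C3*exp(-sqrt(3)*z) + C4*exp(sqrt(3)*z) + 2*z^4/15 - z^3/4 + 8*z^2/15


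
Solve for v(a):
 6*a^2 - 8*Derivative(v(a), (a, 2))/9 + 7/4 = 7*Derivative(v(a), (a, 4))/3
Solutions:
 v(a) = C1 + C2*a + C3*sin(2*sqrt(42)*a/21) + C4*cos(2*sqrt(42)*a/21) + 9*a^4/16 - 1071*a^2/64


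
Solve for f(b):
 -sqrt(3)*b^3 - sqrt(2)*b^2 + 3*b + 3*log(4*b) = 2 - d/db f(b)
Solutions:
 f(b) = C1 + sqrt(3)*b^4/4 + sqrt(2)*b^3/3 - 3*b^2/2 - 3*b*log(b) - b*log(64) + 5*b


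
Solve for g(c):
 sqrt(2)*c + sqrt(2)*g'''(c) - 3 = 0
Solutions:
 g(c) = C1 + C2*c + C3*c^2 - c^4/24 + sqrt(2)*c^3/4


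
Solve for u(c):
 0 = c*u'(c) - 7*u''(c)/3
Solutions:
 u(c) = C1 + C2*erfi(sqrt(42)*c/14)


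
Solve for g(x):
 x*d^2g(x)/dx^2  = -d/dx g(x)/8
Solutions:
 g(x) = C1 + C2*x^(7/8)


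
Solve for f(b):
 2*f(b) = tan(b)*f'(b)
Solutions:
 f(b) = C1*sin(b)^2


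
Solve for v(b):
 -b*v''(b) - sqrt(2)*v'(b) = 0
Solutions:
 v(b) = C1 + C2*b^(1 - sqrt(2))


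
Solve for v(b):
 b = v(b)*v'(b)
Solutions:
 v(b) = -sqrt(C1 + b^2)
 v(b) = sqrt(C1 + b^2)


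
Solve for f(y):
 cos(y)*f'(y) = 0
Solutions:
 f(y) = C1


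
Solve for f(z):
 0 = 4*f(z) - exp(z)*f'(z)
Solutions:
 f(z) = C1*exp(-4*exp(-z))


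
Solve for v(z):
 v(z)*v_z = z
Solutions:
 v(z) = -sqrt(C1 + z^2)
 v(z) = sqrt(C1 + z^2)


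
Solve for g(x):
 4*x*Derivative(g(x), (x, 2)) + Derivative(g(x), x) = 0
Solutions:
 g(x) = C1 + C2*x^(3/4)


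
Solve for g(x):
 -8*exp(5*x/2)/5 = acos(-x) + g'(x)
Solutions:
 g(x) = C1 - x*acos(-x) - sqrt(1 - x^2) - 16*exp(5*x/2)/25


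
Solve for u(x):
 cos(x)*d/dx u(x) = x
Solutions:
 u(x) = C1 + Integral(x/cos(x), x)


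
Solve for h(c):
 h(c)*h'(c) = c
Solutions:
 h(c) = -sqrt(C1 + c^2)
 h(c) = sqrt(C1 + c^2)


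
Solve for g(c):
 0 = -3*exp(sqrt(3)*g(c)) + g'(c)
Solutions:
 g(c) = sqrt(3)*(2*log(-1/(C1 + 3*c)) - log(3))/6


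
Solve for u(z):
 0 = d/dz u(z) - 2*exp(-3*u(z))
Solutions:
 u(z) = log(C1 + 6*z)/3
 u(z) = log((-3^(1/3) - 3^(5/6)*I)*(C1 + 2*z)^(1/3)/2)
 u(z) = log((-3^(1/3) + 3^(5/6)*I)*(C1 + 2*z)^(1/3)/2)


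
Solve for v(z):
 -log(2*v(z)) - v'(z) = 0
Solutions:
 Integral(1/(log(_y) + log(2)), (_y, v(z))) = C1 - z


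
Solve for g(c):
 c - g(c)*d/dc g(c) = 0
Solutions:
 g(c) = -sqrt(C1 + c^2)
 g(c) = sqrt(C1 + c^2)


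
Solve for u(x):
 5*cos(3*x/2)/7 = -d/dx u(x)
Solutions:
 u(x) = C1 - 10*sin(3*x/2)/21


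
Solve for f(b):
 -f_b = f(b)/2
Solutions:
 f(b) = C1*exp(-b/2)


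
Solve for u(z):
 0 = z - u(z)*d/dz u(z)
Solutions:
 u(z) = -sqrt(C1 + z^2)
 u(z) = sqrt(C1 + z^2)


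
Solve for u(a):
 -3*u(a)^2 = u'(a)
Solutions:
 u(a) = 1/(C1 + 3*a)


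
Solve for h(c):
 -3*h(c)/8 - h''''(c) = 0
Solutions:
 h(c) = (C1*sin(2^(3/4)*3^(1/4)*c/4) + C2*cos(2^(3/4)*3^(1/4)*c/4))*exp(-2^(3/4)*3^(1/4)*c/4) + (C3*sin(2^(3/4)*3^(1/4)*c/4) + C4*cos(2^(3/4)*3^(1/4)*c/4))*exp(2^(3/4)*3^(1/4)*c/4)


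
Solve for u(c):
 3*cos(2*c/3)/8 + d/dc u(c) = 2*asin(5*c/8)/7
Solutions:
 u(c) = C1 + 2*c*asin(5*c/8)/7 + 2*sqrt(64 - 25*c^2)/35 - 9*sin(2*c/3)/16


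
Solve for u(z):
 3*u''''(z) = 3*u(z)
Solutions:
 u(z) = C1*exp(-z) + C2*exp(z) + C3*sin(z) + C4*cos(z)


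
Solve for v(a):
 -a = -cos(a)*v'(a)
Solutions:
 v(a) = C1 + Integral(a/cos(a), a)


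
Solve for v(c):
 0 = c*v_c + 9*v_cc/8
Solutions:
 v(c) = C1 + C2*erf(2*c/3)


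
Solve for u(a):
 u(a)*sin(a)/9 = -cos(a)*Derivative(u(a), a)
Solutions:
 u(a) = C1*cos(a)^(1/9)


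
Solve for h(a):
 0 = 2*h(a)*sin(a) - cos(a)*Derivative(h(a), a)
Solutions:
 h(a) = C1/cos(a)^2


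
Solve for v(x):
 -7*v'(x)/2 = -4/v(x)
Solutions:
 v(x) = -sqrt(C1 + 112*x)/7
 v(x) = sqrt(C1 + 112*x)/7


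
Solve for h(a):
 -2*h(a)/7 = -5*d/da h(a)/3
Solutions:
 h(a) = C1*exp(6*a/35)


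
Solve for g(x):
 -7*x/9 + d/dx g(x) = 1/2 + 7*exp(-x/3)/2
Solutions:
 g(x) = C1 + 7*x^2/18 + x/2 - 21*exp(-x/3)/2


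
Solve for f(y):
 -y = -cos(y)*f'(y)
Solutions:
 f(y) = C1 + Integral(y/cos(y), y)


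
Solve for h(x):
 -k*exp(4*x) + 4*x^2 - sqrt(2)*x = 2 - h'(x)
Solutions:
 h(x) = C1 + k*exp(4*x)/4 - 4*x^3/3 + sqrt(2)*x^2/2 + 2*x


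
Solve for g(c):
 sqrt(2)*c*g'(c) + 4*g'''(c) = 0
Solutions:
 g(c) = C1 + Integral(C2*airyai(-sqrt(2)*c/2) + C3*airybi(-sqrt(2)*c/2), c)


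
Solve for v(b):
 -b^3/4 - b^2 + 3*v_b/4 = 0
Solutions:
 v(b) = C1 + b^4/12 + 4*b^3/9


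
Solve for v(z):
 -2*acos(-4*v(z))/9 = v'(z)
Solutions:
 Integral(1/acos(-4*_y), (_y, v(z))) = C1 - 2*z/9


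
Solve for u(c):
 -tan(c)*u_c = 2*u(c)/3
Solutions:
 u(c) = C1/sin(c)^(2/3)


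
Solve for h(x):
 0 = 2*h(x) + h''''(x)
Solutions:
 h(x) = (C1*sin(2^(3/4)*x/2) + C2*cos(2^(3/4)*x/2))*exp(-2^(3/4)*x/2) + (C3*sin(2^(3/4)*x/2) + C4*cos(2^(3/4)*x/2))*exp(2^(3/4)*x/2)


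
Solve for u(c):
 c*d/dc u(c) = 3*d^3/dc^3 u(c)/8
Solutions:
 u(c) = C1 + Integral(C2*airyai(2*3^(2/3)*c/3) + C3*airybi(2*3^(2/3)*c/3), c)


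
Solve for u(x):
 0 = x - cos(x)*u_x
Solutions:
 u(x) = C1 + Integral(x/cos(x), x)


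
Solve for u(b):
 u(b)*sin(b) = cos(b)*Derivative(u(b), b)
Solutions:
 u(b) = C1/cos(b)


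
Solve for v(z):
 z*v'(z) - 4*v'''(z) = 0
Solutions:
 v(z) = C1 + Integral(C2*airyai(2^(1/3)*z/2) + C3*airybi(2^(1/3)*z/2), z)


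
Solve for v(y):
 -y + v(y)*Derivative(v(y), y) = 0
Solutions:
 v(y) = -sqrt(C1 + y^2)
 v(y) = sqrt(C1 + y^2)


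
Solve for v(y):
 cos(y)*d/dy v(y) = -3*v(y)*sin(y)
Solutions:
 v(y) = C1*cos(y)^3


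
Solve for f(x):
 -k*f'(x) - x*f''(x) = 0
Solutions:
 f(x) = C1 + x^(1 - re(k))*(C2*sin(log(x)*Abs(im(k))) + C3*cos(log(x)*im(k)))


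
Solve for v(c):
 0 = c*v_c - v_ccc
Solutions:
 v(c) = C1 + Integral(C2*airyai(c) + C3*airybi(c), c)


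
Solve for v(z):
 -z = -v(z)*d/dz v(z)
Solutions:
 v(z) = -sqrt(C1 + z^2)
 v(z) = sqrt(C1 + z^2)


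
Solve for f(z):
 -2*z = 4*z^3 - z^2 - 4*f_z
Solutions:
 f(z) = C1 + z^4/4 - z^3/12 + z^2/4


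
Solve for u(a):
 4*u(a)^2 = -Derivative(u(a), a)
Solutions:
 u(a) = 1/(C1 + 4*a)


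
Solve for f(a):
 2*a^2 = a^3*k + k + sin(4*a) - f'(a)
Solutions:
 f(a) = C1 + a^4*k/4 - 2*a^3/3 + a*k - cos(4*a)/4


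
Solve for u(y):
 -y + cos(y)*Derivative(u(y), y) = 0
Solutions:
 u(y) = C1 + Integral(y/cos(y), y)


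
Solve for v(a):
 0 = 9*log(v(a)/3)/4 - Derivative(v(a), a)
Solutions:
 4*Integral(1/(-log(_y) + log(3)), (_y, v(a)))/9 = C1 - a


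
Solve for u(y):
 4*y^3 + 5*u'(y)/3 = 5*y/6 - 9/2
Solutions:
 u(y) = C1 - 3*y^4/5 + y^2/4 - 27*y/10


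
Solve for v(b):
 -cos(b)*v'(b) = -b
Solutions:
 v(b) = C1 + Integral(b/cos(b), b)


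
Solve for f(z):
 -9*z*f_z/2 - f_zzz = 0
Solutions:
 f(z) = C1 + Integral(C2*airyai(-6^(2/3)*z/2) + C3*airybi(-6^(2/3)*z/2), z)


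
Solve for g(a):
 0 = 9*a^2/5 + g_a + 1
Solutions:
 g(a) = C1 - 3*a^3/5 - a


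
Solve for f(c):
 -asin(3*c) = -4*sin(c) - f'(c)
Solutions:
 f(c) = C1 + c*asin(3*c) + sqrt(1 - 9*c^2)/3 + 4*cos(c)


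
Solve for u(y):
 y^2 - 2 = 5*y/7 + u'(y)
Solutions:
 u(y) = C1 + y^3/3 - 5*y^2/14 - 2*y


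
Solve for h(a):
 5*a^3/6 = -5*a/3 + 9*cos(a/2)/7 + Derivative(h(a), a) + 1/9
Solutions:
 h(a) = C1 + 5*a^4/24 + 5*a^2/6 - a/9 - 18*sin(a/2)/7


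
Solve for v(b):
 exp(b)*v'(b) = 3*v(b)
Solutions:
 v(b) = C1*exp(-3*exp(-b))


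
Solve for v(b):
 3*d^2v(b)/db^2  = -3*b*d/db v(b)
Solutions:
 v(b) = C1 + C2*erf(sqrt(2)*b/2)


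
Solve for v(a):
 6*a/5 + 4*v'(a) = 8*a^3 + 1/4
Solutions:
 v(a) = C1 + a^4/2 - 3*a^2/20 + a/16


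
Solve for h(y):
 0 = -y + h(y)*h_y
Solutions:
 h(y) = -sqrt(C1 + y^2)
 h(y) = sqrt(C1 + y^2)


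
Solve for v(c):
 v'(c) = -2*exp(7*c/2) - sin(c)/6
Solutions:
 v(c) = C1 - 4*exp(7*c/2)/7 + cos(c)/6


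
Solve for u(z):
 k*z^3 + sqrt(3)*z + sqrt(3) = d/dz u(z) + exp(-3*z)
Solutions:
 u(z) = C1 + k*z^4/4 + sqrt(3)*z^2/2 + sqrt(3)*z + exp(-3*z)/3


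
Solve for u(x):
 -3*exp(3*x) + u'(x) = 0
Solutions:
 u(x) = C1 + exp(3*x)


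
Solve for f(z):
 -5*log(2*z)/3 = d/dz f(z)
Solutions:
 f(z) = C1 - 5*z*log(z)/3 - 5*z*log(2)/3 + 5*z/3


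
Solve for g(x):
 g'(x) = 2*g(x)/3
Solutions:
 g(x) = C1*exp(2*x/3)


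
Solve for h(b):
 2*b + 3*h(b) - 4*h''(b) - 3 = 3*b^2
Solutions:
 h(b) = C1*exp(-sqrt(3)*b/2) + C2*exp(sqrt(3)*b/2) + b^2 - 2*b/3 + 11/3


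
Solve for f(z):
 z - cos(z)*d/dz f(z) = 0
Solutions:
 f(z) = C1 + Integral(z/cos(z), z)


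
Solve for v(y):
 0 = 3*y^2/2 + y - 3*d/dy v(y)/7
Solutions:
 v(y) = C1 + 7*y^3/6 + 7*y^2/6


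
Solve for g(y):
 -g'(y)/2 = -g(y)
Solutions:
 g(y) = C1*exp(2*y)


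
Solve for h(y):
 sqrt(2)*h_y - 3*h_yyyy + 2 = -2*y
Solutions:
 h(y) = C1 + C4*exp(2^(1/6)*3^(2/3)*y/3) - sqrt(2)*y^2/2 - sqrt(2)*y + (C2*sin(6^(1/6)*y/2) + C3*cos(6^(1/6)*y/2))*exp(-2^(1/6)*3^(2/3)*y/6)


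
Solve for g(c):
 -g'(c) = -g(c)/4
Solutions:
 g(c) = C1*exp(c/4)


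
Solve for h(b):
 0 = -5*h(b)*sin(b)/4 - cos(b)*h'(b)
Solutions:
 h(b) = C1*cos(b)^(5/4)


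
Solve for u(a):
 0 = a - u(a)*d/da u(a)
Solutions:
 u(a) = -sqrt(C1 + a^2)
 u(a) = sqrt(C1 + a^2)


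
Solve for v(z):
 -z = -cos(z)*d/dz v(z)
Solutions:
 v(z) = C1 + Integral(z/cos(z), z)


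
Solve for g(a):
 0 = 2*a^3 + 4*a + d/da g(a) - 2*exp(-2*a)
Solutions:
 g(a) = C1 - a^4/2 - 2*a^2 - exp(-2*a)


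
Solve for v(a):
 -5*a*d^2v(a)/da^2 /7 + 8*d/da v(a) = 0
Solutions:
 v(a) = C1 + C2*a^(61/5)


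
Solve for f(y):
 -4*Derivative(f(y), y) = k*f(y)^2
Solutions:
 f(y) = 4/(C1 + k*y)


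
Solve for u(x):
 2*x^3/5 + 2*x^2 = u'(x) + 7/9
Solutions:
 u(x) = C1 + x^4/10 + 2*x^3/3 - 7*x/9


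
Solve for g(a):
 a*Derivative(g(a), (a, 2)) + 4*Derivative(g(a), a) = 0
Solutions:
 g(a) = C1 + C2/a^3


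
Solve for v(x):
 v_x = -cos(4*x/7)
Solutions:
 v(x) = C1 - 7*sin(4*x/7)/4


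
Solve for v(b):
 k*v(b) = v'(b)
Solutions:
 v(b) = C1*exp(b*k)


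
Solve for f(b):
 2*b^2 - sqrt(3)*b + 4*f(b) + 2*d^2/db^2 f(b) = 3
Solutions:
 f(b) = C1*sin(sqrt(2)*b) + C2*cos(sqrt(2)*b) - b^2/2 + sqrt(3)*b/4 + 5/4


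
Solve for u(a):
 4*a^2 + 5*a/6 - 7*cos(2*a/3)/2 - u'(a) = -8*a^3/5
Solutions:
 u(a) = C1 + 2*a^4/5 + 4*a^3/3 + 5*a^2/12 - 21*sin(2*a/3)/4


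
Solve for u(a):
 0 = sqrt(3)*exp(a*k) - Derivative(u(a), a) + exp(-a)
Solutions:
 u(a) = C1 - exp(-a) + sqrt(3)*exp(a*k)/k


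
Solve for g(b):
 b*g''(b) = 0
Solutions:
 g(b) = C1 + C2*b


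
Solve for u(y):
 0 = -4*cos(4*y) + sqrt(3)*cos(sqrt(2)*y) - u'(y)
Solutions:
 u(y) = C1 - sin(4*y) + sqrt(6)*sin(sqrt(2)*y)/2


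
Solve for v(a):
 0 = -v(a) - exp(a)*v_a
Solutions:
 v(a) = C1*exp(exp(-a))


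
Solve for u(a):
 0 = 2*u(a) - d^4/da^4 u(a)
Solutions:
 u(a) = C1*exp(-2^(1/4)*a) + C2*exp(2^(1/4)*a) + C3*sin(2^(1/4)*a) + C4*cos(2^(1/4)*a)


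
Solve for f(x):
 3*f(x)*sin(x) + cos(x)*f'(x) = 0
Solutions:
 f(x) = C1*cos(x)^3


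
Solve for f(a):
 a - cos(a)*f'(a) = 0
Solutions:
 f(a) = C1 + Integral(a/cos(a), a)


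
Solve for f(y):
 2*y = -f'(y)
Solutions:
 f(y) = C1 - y^2


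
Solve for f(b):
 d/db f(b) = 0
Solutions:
 f(b) = C1


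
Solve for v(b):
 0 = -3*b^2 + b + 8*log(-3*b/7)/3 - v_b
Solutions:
 v(b) = C1 - b^3 + b^2/2 + 8*b*log(-b)/3 + 8*b*(-log(7) - 1 + log(3))/3


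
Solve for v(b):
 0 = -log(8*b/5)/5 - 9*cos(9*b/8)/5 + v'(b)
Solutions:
 v(b) = C1 + b*log(b)/5 - b*log(5)/5 - b/5 + 3*b*log(2)/5 + 8*sin(9*b/8)/5


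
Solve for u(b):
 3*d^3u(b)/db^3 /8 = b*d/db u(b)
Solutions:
 u(b) = C1 + Integral(C2*airyai(2*3^(2/3)*b/3) + C3*airybi(2*3^(2/3)*b/3), b)


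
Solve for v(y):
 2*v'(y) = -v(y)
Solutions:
 v(y) = C1*exp(-y/2)


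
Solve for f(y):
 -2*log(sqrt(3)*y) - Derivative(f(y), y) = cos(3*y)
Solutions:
 f(y) = C1 - 2*y*log(y) - y*log(3) + 2*y - sin(3*y)/3


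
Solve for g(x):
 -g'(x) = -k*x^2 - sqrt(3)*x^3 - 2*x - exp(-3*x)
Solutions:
 g(x) = C1 + k*x^3/3 + sqrt(3)*x^4/4 + x^2 - exp(-3*x)/3


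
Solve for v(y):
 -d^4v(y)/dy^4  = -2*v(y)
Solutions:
 v(y) = C1*exp(-2^(1/4)*y) + C2*exp(2^(1/4)*y) + C3*sin(2^(1/4)*y) + C4*cos(2^(1/4)*y)


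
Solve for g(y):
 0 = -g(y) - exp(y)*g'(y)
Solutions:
 g(y) = C1*exp(exp(-y))


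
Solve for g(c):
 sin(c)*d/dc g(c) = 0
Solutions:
 g(c) = C1


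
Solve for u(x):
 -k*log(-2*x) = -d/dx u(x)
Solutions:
 u(x) = C1 + k*x*log(-x) + k*x*(-1 + log(2))


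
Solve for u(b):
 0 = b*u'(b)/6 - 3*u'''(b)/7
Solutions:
 u(b) = C1 + Integral(C2*airyai(84^(1/3)*b/6) + C3*airybi(84^(1/3)*b/6), b)


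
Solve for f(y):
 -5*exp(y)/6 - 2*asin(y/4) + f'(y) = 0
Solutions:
 f(y) = C1 + 2*y*asin(y/4) + 2*sqrt(16 - y^2) + 5*exp(y)/6


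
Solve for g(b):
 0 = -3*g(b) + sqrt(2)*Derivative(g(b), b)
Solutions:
 g(b) = C1*exp(3*sqrt(2)*b/2)


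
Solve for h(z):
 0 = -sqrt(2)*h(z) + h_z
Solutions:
 h(z) = C1*exp(sqrt(2)*z)


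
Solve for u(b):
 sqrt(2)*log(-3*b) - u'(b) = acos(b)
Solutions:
 u(b) = C1 + sqrt(2)*b*(log(-b) - 1) - b*acos(b) + sqrt(2)*b*log(3) + sqrt(1 - b^2)


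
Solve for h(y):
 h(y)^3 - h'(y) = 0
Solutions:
 h(y) = -sqrt(2)*sqrt(-1/(C1 + y))/2
 h(y) = sqrt(2)*sqrt(-1/(C1 + y))/2


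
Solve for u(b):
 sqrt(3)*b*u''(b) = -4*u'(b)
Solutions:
 u(b) = C1 + C2*b^(1 - 4*sqrt(3)/3)


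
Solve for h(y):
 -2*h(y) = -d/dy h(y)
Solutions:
 h(y) = C1*exp(2*y)


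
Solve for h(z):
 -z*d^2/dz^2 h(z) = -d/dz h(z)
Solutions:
 h(z) = C1 + C2*z^2


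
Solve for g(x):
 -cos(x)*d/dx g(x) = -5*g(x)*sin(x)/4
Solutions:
 g(x) = C1/cos(x)^(5/4)


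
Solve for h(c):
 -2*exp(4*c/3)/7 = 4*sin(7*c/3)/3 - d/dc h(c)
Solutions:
 h(c) = C1 + 3*exp(4*c/3)/14 - 4*cos(7*c/3)/7


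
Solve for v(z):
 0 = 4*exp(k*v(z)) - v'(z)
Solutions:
 v(z) = Piecewise((log(-1/(C1*k + 4*k*z))/k, Ne(k, 0)), (nan, True))
 v(z) = Piecewise((C1 + 4*z, Eq(k, 0)), (nan, True))


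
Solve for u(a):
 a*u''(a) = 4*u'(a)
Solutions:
 u(a) = C1 + C2*a^5


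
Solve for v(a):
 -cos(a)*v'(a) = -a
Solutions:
 v(a) = C1 + Integral(a/cos(a), a)


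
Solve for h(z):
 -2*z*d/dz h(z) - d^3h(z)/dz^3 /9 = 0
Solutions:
 h(z) = C1 + Integral(C2*airyai(-18^(1/3)*z) + C3*airybi(-18^(1/3)*z), z)


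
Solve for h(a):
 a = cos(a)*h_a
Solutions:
 h(a) = C1 + Integral(a/cos(a), a)


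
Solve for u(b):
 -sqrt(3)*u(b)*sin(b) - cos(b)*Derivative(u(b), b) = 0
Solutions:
 u(b) = C1*cos(b)^(sqrt(3))


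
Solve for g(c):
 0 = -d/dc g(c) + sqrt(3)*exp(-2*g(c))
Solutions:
 g(c) = log(-sqrt(C1 + 2*sqrt(3)*c))
 g(c) = log(C1 + 2*sqrt(3)*c)/2


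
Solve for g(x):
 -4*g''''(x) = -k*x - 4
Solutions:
 g(x) = C1 + C2*x + C3*x^2 + C4*x^3 + k*x^5/480 + x^4/24


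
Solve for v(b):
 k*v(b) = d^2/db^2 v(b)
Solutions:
 v(b) = C1*exp(-b*sqrt(k)) + C2*exp(b*sqrt(k))


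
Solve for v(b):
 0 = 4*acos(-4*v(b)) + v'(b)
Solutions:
 Integral(1/acos(-4*_y), (_y, v(b))) = C1 - 4*b


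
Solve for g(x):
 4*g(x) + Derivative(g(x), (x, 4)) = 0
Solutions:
 g(x) = (C1*sin(x) + C2*cos(x))*exp(-x) + (C3*sin(x) + C4*cos(x))*exp(x)


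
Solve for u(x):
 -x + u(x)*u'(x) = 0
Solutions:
 u(x) = -sqrt(C1 + x^2)
 u(x) = sqrt(C1 + x^2)


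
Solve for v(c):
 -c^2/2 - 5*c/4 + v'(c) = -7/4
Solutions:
 v(c) = C1 + c^3/6 + 5*c^2/8 - 7*c/4


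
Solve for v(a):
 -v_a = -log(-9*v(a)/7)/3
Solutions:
 -3*Integral(1/(log(-_y) - log(7) + 2*log(3)), (_y, v(a))) = C1 - a


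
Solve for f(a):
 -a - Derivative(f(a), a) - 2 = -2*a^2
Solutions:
 f(a) = C1 + 2*a^3/3 - a^2/2 - 2*a


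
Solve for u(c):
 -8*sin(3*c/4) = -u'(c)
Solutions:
 u(c) = C1 - 32*cos(3*c/4)/3


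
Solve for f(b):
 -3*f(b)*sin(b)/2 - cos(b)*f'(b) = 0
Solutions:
 f(b) = C1*cos(b)^(3/2)


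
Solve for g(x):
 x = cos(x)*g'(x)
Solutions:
 g(x) = C1 + Integral(x/cos(x), x)


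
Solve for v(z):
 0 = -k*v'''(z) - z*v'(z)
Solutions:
 v(z) = C1 + Integral(C2*airyai(z*(-1/k)^(1/3)) + C3*airybi(z*(-1/k)^(1/3)), z)


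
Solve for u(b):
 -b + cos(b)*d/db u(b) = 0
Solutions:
 u(b) = C1 + Integral(b/cos(b), b)


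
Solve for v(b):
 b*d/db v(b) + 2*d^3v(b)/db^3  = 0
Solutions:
 v(b) = C1 + Integral(C2*airyai(-2^(2/3)*b/2) + C3*airybi(-2^(2/3)*b/2), b)


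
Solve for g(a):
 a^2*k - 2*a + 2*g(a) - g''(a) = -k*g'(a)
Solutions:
 g(a) = C1*exp(a*(k - sqrt(k^2 + 8))/2) + C2*exp(a*(k + sqrt(k^2 + 8))/2) - a^2*k/2 + a*k^2/2 + a - k^3/4 - k


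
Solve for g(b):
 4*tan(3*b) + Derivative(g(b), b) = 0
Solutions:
 g(b) = C1 + 4*log(cos(3*b))/3


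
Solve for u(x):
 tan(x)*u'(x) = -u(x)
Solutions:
 u(x) = C1/sin(x)


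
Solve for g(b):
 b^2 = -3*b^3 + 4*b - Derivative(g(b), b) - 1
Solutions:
 g(b) = C1 - 3*b^4/4 - b^3/3 + 2*b^2 - b


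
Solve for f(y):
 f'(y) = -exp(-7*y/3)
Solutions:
 f(y) = C1 + 3*exp(-7*y/3)/7


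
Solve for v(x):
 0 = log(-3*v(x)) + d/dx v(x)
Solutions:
 Integral(1/(log(-_y) + log(3)), (_y, v(x))) = C1 - x


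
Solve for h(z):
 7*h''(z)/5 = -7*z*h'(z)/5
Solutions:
 h(z) = C1 + C2*erf(sqrt(2)*z/2)


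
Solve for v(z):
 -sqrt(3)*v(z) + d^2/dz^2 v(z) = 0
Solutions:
 v(z) = C1*exp(-3^(1/4)*z) + C2*exp(3^(1/4)*z)


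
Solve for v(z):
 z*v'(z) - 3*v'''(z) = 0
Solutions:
 v(z) = C1 + Integral(C2*airyai(3^(2/3)*z/3) + C3*airybi(3^(2/3)*z/3), z)


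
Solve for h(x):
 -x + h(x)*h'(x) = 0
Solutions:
 h(x) = -sqrt(C1 + x^2)
 h(x) = sqrt(C1 + x^2)


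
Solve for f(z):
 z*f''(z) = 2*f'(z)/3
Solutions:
 f(z) = C1 + C2*z^(5/3)


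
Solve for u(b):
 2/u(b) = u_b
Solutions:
 u(b) = -sqrt(C1 + 4*b)
 u(b) = sqrt(C1 + 4*b)


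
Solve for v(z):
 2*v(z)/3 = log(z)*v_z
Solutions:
 v(z) = C1*exp(2*li(z)/3)


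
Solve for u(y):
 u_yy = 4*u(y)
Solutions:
 u(y) = C1*exp(-2*y) + C2*exp(2*y)


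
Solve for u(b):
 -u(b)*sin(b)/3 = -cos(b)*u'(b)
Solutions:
 u(b) = C1/cos(b)^(1/3)


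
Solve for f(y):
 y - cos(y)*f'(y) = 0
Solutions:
 f(y) = C1 + Integral(y/cos(y), y)


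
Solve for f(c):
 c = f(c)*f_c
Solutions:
 f(c) = -sqrt(C1 + c^2)
 f(c) = sqrt(C1 + c^2)


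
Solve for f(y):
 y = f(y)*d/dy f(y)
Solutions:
 f(y) = -sqrt(C1 + y^2)
 f(y) = sqrt(C1 + y^2)


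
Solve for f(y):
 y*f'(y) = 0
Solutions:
 f(y) = C1


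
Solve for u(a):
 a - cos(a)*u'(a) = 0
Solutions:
 u(a) = C1 + Integral(a/cos(a), a)


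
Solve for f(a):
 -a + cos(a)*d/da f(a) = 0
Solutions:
 f(a) = C1 + Integral(a/cos(a), a)


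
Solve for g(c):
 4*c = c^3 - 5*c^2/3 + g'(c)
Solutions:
 g(c) = C1 - c^4/4 + 5*c^3/9 + 2*c^2


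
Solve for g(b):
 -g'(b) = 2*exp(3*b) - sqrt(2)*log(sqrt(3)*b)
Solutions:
 g(b) = C1 + sqrt(2)*b*log(b) + sqrt(2)*b*(-1 + log(3)/2) - 2*exp(3*b)/3


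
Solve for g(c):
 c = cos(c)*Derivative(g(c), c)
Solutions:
 g(c) = C1 + Integral(c/cos(c), c)


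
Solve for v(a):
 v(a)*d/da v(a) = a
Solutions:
 v(a) = -sqrt(C1 + a^2)
 v(a) = sqrt(C1 + a^2)
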